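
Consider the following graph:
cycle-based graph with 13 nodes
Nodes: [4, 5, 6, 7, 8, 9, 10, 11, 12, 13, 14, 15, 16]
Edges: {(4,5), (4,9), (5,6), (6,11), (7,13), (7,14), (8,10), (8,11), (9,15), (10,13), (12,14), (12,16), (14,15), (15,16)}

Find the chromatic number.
χ(G) = 3

Clique number ω(G) = 2 (lower bound: χ ≥ ω).
Odd cycle [6, 5, 4, 9, 15, 14, 7, 13, 10, 8, 11] needs 3 colors (χ ≥ 3).
The coloring below uses 3 colors, so χ(G) = 3.
A valid 3-coloring: color 1: [4, 6, 7, 8, 12, 15]; color 2: [5, 9, 11, 13, 14, 16]; color 3: [10].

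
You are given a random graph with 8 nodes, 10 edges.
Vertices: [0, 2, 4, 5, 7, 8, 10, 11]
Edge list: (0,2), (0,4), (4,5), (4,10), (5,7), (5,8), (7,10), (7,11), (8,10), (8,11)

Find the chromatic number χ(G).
Clique number ω(G) = 2 (lower bound: χ ≥ ω).
The graph is bipartite (no odd cycle), so 2 colors suffice: χ(G) = 2.
A valid 2-coloring: color 1: [2, 4, 7, 8]; color 2: [0, 5, 10, 11].

χ(G) = 2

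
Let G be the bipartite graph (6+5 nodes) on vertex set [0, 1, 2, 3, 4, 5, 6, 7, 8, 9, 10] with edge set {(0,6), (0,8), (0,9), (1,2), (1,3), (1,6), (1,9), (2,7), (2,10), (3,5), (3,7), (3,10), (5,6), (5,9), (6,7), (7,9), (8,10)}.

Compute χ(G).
χ(G) = 2

Clique number ω(G) = 2 (lower bound: χ ≥ ω).
The graph is bipartite (no odd cycle), so 2 colors suffice: χ(G) = 2.
A valid 2-coloring: color 1: [2, 3, 4, 6, 8, 9]; color 2: [0, 1, 5, 7, 10].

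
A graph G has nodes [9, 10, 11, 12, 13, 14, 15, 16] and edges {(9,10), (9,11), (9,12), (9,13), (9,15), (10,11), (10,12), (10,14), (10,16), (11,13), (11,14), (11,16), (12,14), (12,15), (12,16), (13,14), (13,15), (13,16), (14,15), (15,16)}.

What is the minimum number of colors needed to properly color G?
Clique number ω(G) = 3 (lower bound: χ ≥ ω).
Odd cycle [12, 15, 13, 11, 10] needs 3 colors (χ ≥ 3).
Vertex 9 is adjacent to every vertex of [10, 11, 12, 13, 15], which already need 3 colors among themselves, so 9 needs a new color (χ ≥ 4).
The coloring below uses 4 colors, so χ(G) = 4.
A valid 4-coloring: color 1: [9, 14, 16]; color 2: [11, 15]; color 3: [12, 13]; color 4: [10].

χ(G) = 4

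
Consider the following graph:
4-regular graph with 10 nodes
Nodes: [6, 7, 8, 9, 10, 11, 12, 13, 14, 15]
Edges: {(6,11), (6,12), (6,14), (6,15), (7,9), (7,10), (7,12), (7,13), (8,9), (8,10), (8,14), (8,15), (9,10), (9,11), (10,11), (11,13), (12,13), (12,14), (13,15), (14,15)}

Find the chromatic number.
Clique number ω(G) = 3 (lower bound: χ ≥ ω).
Suppose a proper 3-coloring c exists. The clique [6, 12, 14] takes 3 distinct colors; by symmetry let c(6) = 1, c(12) = 2, c(14) = 3.
- Vertex 15: neighbors [6, 14] already have colors [1, 3] ⇒ c(15) = 2.
- Vertex 8: neighbors [15, 14] already have colors [2, 3] ⇒ c(8) = 1.
- Vertex 7: neighbors [12] already have colors [2]; try each remaining color.
- Case c(7) = 1:
  - Vertex 13: neighbors [7, 12] already have colors [1, 2] ⇒ c(13) = 3.
  - Vertex 11: neighbors [6, 13] already have colors [1, 3] ⇒ c(11) = 2.
  - Vertex 9: neighbors [7, 11] already have colors [1, 2] ⇒ c(9) = 3.
  - Vertex 10: neighbors [7, 11, 9] already have colors [1, 2, 3] — all 3 colors blocked. Contradiction.
- Case c(7) = 3:
  - Vertex 9: neighbors [8, 7] already have colors [1, 3] ⇒ c(9) = 2.
  - Vertex 10: neighbors [8, 9, 7] already have colors [1, 2, 3] — all 3 colors blocked. Contradiction.
Every case ends in a contradiction, so G has no proper 3-coloring (χ ≥ 4).
The coloring below uses 4 colors, so χ(G) = 4.
A valid 4-coloring: color 1: [7, 11, 14]; color 2: [6, 8, 13]; color 3: [10, 12, 15]; color 4: [9].

χ(G) = 4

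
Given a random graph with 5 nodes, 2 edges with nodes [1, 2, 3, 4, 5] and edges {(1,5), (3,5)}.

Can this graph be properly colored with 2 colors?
Yes, G is 2-colorable

A valid 2-coloring: color 1: [2, 4, 5]; color 2: [1, 3].
(χ(G) = 2 ≤ 2.)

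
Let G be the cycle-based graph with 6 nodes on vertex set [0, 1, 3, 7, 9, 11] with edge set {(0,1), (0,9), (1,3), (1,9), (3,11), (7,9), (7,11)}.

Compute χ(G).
χ(G) = 3

Clique number ω(G) = 3 (lower bound: χ ≥ ω).
The clique on [0, 1, 9] has size 3, forcing χ ≥ 3, and the coloring below uses 3 colors, so χ(G) = 3.
A valid 3-coloring: color 1: [1, 11]; color 2: [3, 9]; color 3: [0, 7].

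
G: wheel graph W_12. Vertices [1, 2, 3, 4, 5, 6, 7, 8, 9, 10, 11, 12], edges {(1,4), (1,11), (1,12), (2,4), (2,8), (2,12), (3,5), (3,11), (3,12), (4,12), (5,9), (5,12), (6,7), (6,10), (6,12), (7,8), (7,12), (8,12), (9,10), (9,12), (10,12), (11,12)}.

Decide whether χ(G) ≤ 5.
A valid 5-coloring: color 1: [12]; color 2: [4, 5, 7, 10, 11]; color 3: [1, 2, 3, 6, 9]; color 4: [8].
(χ(G) = 4 ≤ 5.)

Yes, G is 5-colorable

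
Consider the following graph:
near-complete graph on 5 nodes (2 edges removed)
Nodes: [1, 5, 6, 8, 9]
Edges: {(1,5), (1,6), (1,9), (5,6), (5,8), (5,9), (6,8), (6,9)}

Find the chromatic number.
Clique number ω(G) = 4 (lower bound: χ ≥ ω).
The clique on [1, 5, 6, 9] has size 4, forcing χ ≥ 4, and the coloring below uses 4 colors, so χ(G) = 4.
A valid 4-coloring: color 1: [5]; color 2: [6]; color 3: [8, 9]; color 4: [1].

χ(G) = 4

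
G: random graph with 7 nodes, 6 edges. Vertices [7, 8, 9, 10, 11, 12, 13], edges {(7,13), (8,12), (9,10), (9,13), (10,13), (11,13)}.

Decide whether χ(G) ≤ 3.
A valid 3-coloring: color 1: [8, 13]; color 2: [7, 9, 11, 12]; color 3: [10].
(χ(G) = 3 ≤ 3.)

Yes, G is 3-colorable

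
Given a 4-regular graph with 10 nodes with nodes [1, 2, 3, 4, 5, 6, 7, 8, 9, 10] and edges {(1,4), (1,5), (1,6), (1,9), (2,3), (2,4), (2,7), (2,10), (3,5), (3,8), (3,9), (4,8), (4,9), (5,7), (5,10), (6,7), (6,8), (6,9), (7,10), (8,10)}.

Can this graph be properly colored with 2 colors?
No, G is not 2-colorable

The clique on vertices [1, 4, 9] has size 3 > 2, so it alone needs 3 colors.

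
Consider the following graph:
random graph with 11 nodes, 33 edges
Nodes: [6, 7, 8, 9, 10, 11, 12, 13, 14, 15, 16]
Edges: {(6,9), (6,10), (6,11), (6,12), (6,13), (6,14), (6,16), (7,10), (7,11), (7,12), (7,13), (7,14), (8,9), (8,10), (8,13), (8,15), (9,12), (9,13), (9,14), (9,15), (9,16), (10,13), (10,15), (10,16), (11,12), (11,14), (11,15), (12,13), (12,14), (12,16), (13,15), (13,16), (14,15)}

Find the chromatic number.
Clique number ω(G) = 5 (lower bound: χ ≥ ω).
The clique on [6, 9, 12, 13, 16] has size 5, forcing χ ≥ 5, and the coloring below uses 5 colors, so χ(G) = 5.
A valid 5-coloring: color 1: [13, 14]; color 2: [6, 7, 8]; color 3: [9, 10, 11]; color 4: [12, 15]; color 5: [16].

χ(G) = 5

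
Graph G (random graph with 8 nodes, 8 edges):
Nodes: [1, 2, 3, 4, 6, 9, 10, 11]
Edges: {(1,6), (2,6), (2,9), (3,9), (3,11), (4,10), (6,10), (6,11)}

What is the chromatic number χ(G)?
Clique number ω(G) = 2 (lower bound: χ ≥ ω).
Odd cycle [2, 6, 11, 3, 9] needs 3 colors (χ ≥ 3).
The coloring below uses 3 colors, so χ(G) = 3.
A valid 3-coloring: color 1: [4, 6, 9]; color 2: [1, 2, 3, 10]; color 3: [11].

χ(G) = 3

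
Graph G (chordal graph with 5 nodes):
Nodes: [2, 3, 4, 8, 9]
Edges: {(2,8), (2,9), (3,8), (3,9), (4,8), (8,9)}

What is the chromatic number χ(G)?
χ(G) = 3

Clique number ω(G) = 3 (lower bound: χ ≥ ω).
The clique on [2, 8, 9] has size 3, forcing χ ≥ 3, and the coloring below uses 3 colors, so χ(G) = 3.
A valid 3-coloring: color 1: [8]; color 2: [4, 9]; color 3: [2, 3].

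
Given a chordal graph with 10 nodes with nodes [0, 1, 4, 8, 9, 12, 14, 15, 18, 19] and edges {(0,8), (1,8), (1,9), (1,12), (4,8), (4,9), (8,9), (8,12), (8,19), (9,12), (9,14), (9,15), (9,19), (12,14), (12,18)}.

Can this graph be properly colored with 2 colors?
The clique on vertices [1, 8, 9, 12] has size 4 > 2, so it alone needs 4 colors.

No, G is not 2-colorable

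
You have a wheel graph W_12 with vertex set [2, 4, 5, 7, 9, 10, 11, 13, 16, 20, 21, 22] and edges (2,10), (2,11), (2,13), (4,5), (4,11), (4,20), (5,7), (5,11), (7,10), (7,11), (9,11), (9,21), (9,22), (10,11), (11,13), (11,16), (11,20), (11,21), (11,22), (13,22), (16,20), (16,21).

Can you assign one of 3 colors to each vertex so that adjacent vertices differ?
Odd cycle [21, 16, 20, 4, 5, 7, 10, 2, 13, 22, 9] needs 3 colors (χ ≥ 3).
Vertex 11 is adjacent to every vertex of [2, 4, 5, 7, 9, 10, 13, 16, 20, 21, 22], which already need 3 colors among themselves, so 11 needs a new color (χ ≥ 4).
Hence χ(G) ≥ 4 > 3, so no proper 3-coloring exists.

No, G is not 3-colorable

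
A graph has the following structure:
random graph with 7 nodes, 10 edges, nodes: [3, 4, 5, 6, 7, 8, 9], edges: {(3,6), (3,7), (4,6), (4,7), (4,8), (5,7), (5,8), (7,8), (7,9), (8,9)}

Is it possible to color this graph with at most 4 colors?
Yes, G is 4-colorable

A valid 4-coloring: color 1: [6, 7]; color 2: [3, 8]; color 3: [4, 5, 9].
(χ(G) = 3 ≤ 4.)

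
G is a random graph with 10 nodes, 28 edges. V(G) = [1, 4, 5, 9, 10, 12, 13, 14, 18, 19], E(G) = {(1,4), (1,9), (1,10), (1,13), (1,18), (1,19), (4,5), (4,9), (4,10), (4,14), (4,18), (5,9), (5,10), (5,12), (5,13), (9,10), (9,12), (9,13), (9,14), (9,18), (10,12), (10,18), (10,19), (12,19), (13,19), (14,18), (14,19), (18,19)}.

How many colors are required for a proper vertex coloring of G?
χ(G) = 5

Clique number ω(G) = 5 (lower bound: χ ≥ ω).
The clique on [1, 4, 9, 10, 18] has size 5, forcing χ ≥ 5, and the coloring below uses 5 colors, so χ(G) = 5.
A valid 5-coloring: color 1: [9, 19]; color 2: [10, 13, 14]; color 3: [1, 5]; color 4: [12, 18]; color 5: [4].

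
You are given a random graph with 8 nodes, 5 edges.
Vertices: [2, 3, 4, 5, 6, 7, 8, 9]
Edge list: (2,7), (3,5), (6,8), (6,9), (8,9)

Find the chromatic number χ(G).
Clique number ω(G) = 3 (lower bound: χ ≥ ω).
The clique on [6, 8, 9] has size 3, forcing χ ≥ 3, and the coloring below uses 3 colors, so χ(G) = 3.
A valid 3-coloring: color 1: [2, 3, 4, 6]; color 2: [5, 7, 9]; color 3: [8].

χ(G) = 3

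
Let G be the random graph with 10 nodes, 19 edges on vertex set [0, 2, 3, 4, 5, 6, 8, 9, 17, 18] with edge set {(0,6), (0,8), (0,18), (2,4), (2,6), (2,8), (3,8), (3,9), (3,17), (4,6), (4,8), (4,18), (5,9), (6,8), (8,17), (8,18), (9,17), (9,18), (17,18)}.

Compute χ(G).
χ(G) = 4

Clique number ω(G) = 4 (lower bound: χ ≥ ω).
The clique on [2, 4, 6, 8] has size 4, forcing χ ≥ 4, and the coloring below uses 4 colors, so χ(G) = 4.
A valid 4-coloring: color 1: [8, 9]; color 2: [3, 5, 6, 18]; color 3: [0, 4, 17]; color 4: [2].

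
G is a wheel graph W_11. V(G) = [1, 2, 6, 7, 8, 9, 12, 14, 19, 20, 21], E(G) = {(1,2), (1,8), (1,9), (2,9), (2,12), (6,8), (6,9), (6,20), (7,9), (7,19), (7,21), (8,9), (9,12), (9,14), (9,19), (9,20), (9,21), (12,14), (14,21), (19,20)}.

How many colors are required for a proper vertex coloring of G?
χ(G) = 3

Clique number ω(G) = 3 (lower bound: χ ≥ ω).
The clique on [1, 8, 9] has size 3, forcing χ ≥ 3, and the coloring below uses 3 colors, so χ(G) = 3.
A valid 3-coloring: color 1: [9]; color 2: [2, 7, 8, 14, 20]; color 3: [1, 6, 12, 19, 21].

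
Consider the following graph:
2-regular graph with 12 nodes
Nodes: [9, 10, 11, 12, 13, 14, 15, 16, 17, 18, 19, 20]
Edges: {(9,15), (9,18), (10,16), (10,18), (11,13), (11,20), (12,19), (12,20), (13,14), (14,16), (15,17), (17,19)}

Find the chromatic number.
Clique number ω(G) = 2 (lower bound: χ ≥ ω).
The graph is bipartite (no odd cycle), so 2 colors suffice: χ(G) = 2.
A valid 2-coloring: color 1: [13, 15, 16, 18, 19, 20]; color 2: [9, 10, 11, 12, 14, 17].

χ(G) = 2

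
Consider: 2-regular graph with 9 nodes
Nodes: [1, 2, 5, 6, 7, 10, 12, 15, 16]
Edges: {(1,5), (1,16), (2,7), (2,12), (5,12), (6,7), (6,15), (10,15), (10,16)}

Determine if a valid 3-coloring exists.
A valid 3-coloring: color 1: [1, 7, 10, 12]; color 2: [2, 5, 15, 16]; color 3: [6].
(χ(G) = 3 ≤ 3.)

Yes, G is 3-colorable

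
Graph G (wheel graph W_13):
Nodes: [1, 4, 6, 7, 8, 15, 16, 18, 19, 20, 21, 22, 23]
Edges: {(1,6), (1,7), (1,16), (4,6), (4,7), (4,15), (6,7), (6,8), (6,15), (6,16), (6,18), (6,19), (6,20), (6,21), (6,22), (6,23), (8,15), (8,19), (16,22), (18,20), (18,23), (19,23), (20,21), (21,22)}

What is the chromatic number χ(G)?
χ(G) = 3

Clique number ω(G) = 3 (lower bound: χ ≥ ω).
The clique on [1, 6, 16] has size 3, forcing χ ≥ 3, and the coloring below uses 3 colors, so χ(G) = 3.
A valid 3-coloring: color 1: [6]; color 2: [1, 4, 8, 20, 22, 23]; color 3: [7, 15, 16, 18, 19, 21].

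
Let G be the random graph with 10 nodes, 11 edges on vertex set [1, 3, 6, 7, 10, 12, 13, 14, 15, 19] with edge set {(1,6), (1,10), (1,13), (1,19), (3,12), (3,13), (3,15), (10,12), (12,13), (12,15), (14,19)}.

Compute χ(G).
Clique number ω(G) = 3 (lower bound: χ ≥ ω).
The clique on [3, 12, 13] has size 3, forcing χ ≥ 3, and the coloring below uses 3 colors, so χ(G) = 3.
A valid 3-coloring: color 1: [1, 7, 12, 14]; color 2: [6, 10, 13, 15, 19]; color 3: [3].

χ(G) = 3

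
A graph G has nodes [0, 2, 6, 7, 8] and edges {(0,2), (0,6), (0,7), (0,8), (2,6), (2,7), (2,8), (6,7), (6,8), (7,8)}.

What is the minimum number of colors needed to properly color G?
Clique number ω(G) = 5 (lower bound: χ ≥ ω).
The clique on [0, 2, 6, 7, 8] has size 5, forcing χ ≥ 5, and the coloring below uses 5 colors, so χ(G) = 5.
A valid 5-coloring: color 1: [8]; color 2: [7]; color 3: [2]; color 4: [0]; color 5: [6].

χ(G) = 5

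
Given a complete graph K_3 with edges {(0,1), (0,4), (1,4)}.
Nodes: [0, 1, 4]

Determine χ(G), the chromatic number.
Clique number ω(G) = 3 (lower bound: χ ≥ ω).
The clique on [0, 1, 4] has size 3, forcing χ ≥ 3, and the coloring below uses 3 colors, so χ(G) = 3.
A valid 3-coloring: color 1: [4]; color 2: [0]; color 3: [1].

χ(G) = 3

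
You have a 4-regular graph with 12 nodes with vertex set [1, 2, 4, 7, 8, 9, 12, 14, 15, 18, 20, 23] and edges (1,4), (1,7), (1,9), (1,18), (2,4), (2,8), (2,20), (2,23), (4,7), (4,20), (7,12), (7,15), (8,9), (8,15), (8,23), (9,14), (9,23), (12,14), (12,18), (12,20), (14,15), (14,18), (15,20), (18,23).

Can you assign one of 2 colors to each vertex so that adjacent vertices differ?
The clique on vertices [1, 4, 7] has size 3 > 2, so it alone needs 3 colors.

No, G is not 2-colorable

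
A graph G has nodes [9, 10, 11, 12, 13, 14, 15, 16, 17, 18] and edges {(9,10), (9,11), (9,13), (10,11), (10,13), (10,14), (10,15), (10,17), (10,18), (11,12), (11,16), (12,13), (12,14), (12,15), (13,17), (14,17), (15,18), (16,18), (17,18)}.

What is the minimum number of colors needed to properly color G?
Clique number ω(G) = 3 (lower bound: χ ≥ ω).
The clique on [9, 10, 11] has size 3, forcing χ ≥ 3, and the coloring below uses 3 colors, so χ(G) = 3.
A valid 3-coloring: color 1: [10, 12, 16]; color 2: [11, 13, 14, 18]; color 3: [9, 15, 17].

χ(G) = 3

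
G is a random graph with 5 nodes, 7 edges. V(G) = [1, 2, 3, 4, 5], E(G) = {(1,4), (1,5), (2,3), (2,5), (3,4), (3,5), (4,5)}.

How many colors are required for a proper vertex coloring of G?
Clique number ω(G) = 3 (lower bound: χ ≥ ω).
The clique on [1, 4, 5] has size 3, forcing χ ≥ 3, and the coloring below uses 3 colors, so χ(G) = 3.
A valid 3-coloring: color 1: [5]; color 2: [1, 3]; color 3: [2, 4].

χ(G) = 3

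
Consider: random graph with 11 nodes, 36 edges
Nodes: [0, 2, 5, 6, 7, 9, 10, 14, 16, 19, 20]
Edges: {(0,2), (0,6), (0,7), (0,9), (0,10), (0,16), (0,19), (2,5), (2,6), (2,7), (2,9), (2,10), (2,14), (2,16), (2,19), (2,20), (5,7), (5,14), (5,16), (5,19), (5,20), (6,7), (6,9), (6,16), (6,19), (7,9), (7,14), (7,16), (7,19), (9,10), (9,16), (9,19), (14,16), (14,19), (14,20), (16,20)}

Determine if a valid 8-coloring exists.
Yes, G is 8-colorable

A valid 8-coloring: color 1: [2]; color 2: [10, 16, 19]; color 3: [7, 20]; color 4: [0, 14]; color 5: [5, 9]; color 6: [6].
(χ(G) = 6 ≤ 8.)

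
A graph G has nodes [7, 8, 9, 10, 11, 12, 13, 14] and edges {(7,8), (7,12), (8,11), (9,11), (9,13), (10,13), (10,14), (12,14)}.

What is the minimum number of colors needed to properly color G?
χ(G) = 2

Clique number ω(G) = 2 (lower bound: χ ≥ ω).
The graph is bipartite (no odd cycle), so 2 colors suffice: χ(G) = 2.
A valid 2-coloring: color 1: [7, 11, 13, 14]; color 2: [8, 9, 10, 12].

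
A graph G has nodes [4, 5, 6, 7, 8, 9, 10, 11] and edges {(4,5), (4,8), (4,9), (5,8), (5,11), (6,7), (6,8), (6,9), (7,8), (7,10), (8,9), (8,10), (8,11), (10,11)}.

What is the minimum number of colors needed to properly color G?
Clique number ω(G) = 3 (lower bound: χ ≥ ω).
Odd cycle [5, 11, 10, 7, 6, 9, 4] needs 3 colors (χ ≥ 3).
Vertex 8 is adjacent to every vertex of [4, 5, 6, 7, 9, 10, 11], which already need 3 colors among themselves, so 8 needs a new color (χ ≥ 4).
The coloring below uses 4 colors, so χ(G) = 4.
A valid 4-coloring: color 1: [8]; color 2: [5, 9, 10]; color 3: [4, 7, 11]; color 4: [6].

χ(G) = 4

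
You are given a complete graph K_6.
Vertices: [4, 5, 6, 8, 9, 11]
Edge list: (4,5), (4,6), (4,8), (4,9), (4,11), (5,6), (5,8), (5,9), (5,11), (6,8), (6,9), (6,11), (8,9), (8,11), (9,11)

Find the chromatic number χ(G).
χ(G) = 6

Clique number ω(G) = 6 (lower bound: χ ≥ ω).
The clique on [4, 5, 6, 8, 9, 11] has size 6, forcing χ ≥ 6, and the coloring below uses 6 colors, so χ(G) = 6.
A valid 6-coloring: color 1: [9]; color 2: [11]; color 3: [4]; color 4: [8]; color 5: [6]; color 6: [5].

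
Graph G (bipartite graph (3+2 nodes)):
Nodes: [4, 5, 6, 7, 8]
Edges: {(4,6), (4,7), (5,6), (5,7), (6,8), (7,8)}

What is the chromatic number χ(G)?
Clique number ω(G) = 2 (lower bound: χ ≥ ω).
The graph is bipartite (no odd cycle), so 2 colors suffice: χ(G) = 2.
A valid 2-coloring: color 1: [6, 7]; color 2: [4, 5, 8].

χ(G) = 2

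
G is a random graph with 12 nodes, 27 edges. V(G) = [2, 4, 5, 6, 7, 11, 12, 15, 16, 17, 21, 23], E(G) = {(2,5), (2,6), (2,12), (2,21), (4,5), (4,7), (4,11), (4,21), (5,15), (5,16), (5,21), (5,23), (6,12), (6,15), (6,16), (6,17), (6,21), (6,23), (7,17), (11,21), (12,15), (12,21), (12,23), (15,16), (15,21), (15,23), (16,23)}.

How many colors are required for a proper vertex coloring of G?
χ(G) = 4

Clique number ω(G) = 4 (lower bound: χ ≥ ω).
The clique on [5, 15, 16, 23] has size 4, forcing χ ≥ 4, and the coloring below uses 4 colors, so χ(G) = 4.
A valid 4-coloring: color 1: [17, 21, 23]; color 2: [5, 6, 7, 11]; color 3: [2, 4, 15]; color 4: [12, 16].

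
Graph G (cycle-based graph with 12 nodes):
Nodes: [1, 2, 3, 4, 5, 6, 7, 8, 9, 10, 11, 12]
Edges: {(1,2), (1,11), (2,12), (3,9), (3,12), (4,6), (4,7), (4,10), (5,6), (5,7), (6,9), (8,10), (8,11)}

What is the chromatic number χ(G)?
χ(G) = 2

Clique number ω(G) = 2 (lower bound: χ ≥ ω).
The graph is bipartite (no odd cycle), so 2 colors suffice: χ(G) = 2.
A valid 2-coloring: color 1: [1, 4, 5, 8, 9, 12]; color 2: [2, 3, 6, 7, 10, 11].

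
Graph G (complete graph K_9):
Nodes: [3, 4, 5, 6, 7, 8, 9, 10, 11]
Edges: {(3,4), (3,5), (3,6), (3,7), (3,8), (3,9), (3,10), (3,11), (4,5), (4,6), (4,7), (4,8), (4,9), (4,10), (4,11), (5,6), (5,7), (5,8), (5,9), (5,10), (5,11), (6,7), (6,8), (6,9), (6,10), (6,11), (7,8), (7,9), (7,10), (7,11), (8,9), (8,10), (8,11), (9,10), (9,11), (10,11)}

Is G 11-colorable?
Yes, G is 11-colorable

A valid 11-coloring: color 1: [7]; color 2: [3]; color 3: [5]; color 4: [6]; color 5: [10]; color 6: [4]; color 7: [11]; color 8: [9]; color 9: [8].
(χ(G) = 9 ≤ 11.)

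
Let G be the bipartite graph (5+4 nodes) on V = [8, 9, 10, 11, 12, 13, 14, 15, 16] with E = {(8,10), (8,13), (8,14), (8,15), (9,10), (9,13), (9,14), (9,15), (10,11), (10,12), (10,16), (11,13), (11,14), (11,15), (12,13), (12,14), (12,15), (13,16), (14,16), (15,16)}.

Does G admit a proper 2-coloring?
Yes, G is 2-colorable

A valid 2-coloring: color 1: [10, 13, 14, 15]; color 2: [8, 9, 11, 12, 16].
(χ(G) = 2 ≤ 2.)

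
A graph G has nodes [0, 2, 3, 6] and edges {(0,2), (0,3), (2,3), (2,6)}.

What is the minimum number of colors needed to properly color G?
Clique number ω(G) = 3 (lower bound: χ ≥ ω).
The clique on [0, 2, 3] has size 3, forcing χ ≥ 3, and the coloring below uses 3 colors, so χ(G) = 3.
A valid 3-coloring: color 1: [2]; color 2: [3, 6]; color 3: [0].

χ(G) = 3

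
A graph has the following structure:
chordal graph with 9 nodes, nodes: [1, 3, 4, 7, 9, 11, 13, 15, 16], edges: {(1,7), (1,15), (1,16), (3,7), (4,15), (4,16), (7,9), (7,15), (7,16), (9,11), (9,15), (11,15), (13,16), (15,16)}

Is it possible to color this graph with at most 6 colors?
A valid 6-coloring: color 1: [3, 13, 15]; color 2: [9, 16]; color 3: [4, 7, 11]; color 4: [1].
(χ(G) = 4 ≤ 6.)

Yes, G is 6-colorable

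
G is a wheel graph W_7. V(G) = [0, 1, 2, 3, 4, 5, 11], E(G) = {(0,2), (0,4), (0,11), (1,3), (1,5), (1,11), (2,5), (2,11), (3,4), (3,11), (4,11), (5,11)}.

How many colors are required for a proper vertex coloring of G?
χ(G) = 3

Clique number ω(G) = 3 (lower bound: χ ≥ ω).
The clique on [0, 2, 11] has size 3, forcing χ ≥ 3, and the coloring below uses 3 colors, so χ(G) = 3.
A valid 3-coloring: color 1: [11]; color 2: [0, 3, 5]; color 3: [1, 2, 4].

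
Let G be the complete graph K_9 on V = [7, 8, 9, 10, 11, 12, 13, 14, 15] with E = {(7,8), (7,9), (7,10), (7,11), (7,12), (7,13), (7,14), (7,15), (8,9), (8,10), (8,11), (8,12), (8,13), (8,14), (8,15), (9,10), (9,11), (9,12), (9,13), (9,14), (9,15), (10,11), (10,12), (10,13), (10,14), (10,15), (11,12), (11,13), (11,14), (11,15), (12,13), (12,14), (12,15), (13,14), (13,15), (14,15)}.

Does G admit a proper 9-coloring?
Yes, G is 9-colorable

A valid 9-coloring: color 1: [8]; color 2: [11]; color 3: [7]; color 4: [13]; color 5: [15]; color 6: [10]; color 7: [9]; color 8: [14]; color 9: [12].
(χ(G) = 9 ≤ 9.)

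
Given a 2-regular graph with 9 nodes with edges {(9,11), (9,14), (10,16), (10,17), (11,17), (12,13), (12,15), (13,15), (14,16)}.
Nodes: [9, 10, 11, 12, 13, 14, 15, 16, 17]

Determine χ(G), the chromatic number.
Clique number ω(G) = 3 (lower bound: χ ≥ ω).
The clique on [12, 13, 15] has size 3, forcing χ ≥ 3, and the coloring below uses 3 colors, so χ(G) = 3.
A valid 3-coloring: color 1: [9, 15, 16, 17]; color 2: [10, 11, 12, 14]; color 3: [13].

χ(G) = 3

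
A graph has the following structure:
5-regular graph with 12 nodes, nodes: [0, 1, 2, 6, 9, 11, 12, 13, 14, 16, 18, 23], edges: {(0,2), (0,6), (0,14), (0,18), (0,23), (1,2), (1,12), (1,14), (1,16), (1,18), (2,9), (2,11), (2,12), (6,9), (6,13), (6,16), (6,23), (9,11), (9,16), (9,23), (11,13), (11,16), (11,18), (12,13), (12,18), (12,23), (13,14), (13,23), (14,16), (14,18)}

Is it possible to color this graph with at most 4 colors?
Yes, G is 4-colorable

A valid 4-coloring: color 1: [6, 11, 12, 14]; color 2: [0, 1, 9, 13]; color 3: [2, 16, 18, 23].
(χ(G) = 3 ≤ 4.)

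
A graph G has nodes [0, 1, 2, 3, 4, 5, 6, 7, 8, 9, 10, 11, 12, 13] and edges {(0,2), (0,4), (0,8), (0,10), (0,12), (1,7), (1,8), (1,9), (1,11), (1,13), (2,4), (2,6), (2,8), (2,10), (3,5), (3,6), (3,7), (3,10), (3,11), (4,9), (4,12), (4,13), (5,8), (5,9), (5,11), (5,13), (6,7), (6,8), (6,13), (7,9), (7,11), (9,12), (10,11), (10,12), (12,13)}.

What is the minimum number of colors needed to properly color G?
χ(G) = 4

Clique number ω(G) = 3 (lower bound: χ ≥ ω).
Suppose a proper 3-coloring c exists. The clique [0, 2, 4] takes 3 distinct colors; by symmetry let c(0) = 1, c(2) = 2, c(4) = 3.
- Vertex 8: neighbors [0, 2] already have colors [1, 2] ⇒ c(8) = 3.
- Vertex 6: neighbors [2, 8] already have colors [2, 3] ⇒ c(6) = 1.
- Vertex 10: neighbors [0, 2] already have colors [1, 2] ⇒ c(10) = 3.
- Vertex 3: neighbors [6, 10] already have colors [1, 3] ⇒ c(3) = 2.
- Vertex 5: neighbors [3, 8] already have colors [2, 3] ⇒ c(5) = 1.
- Vertex 11: neighbors [5, 3, 10] already have colors [1, 2, 3] — all 3 colors blocked. Contradiction.
The forced assignments end in a contradiction, so G has no proper 3-coloring (χ ≥ 4).
The coloring below uses 4 colors, so χ(G) = 4.
A valid 4-coloring: color 1: [4, 7, 8, 10]; color 2: [1, 2, 3, 12]; color 3: [0, 9, 11, 13]; color 4: [5, 6].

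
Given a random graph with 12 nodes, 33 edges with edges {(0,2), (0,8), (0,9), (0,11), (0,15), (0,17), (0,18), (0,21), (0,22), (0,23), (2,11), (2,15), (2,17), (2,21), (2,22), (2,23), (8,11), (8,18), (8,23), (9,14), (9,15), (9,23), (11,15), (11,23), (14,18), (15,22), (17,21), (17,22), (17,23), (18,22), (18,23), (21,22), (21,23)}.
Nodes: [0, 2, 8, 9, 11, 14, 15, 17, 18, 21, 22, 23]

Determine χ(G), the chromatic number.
Clique number ω(G) = 5 (lower bound: χ ≥ ω).
The clique on [0, 2, 17, 21, 23] has size 5, forcing χ ≥ 5, and the coloring below uses 5 colors, so χ(G) = 5.
A valid 5-coloring: color 1: [0, 14]; color 2: [22, 23]; color 3: [2, 8, 9]; color 4: [15, 18, 21]; color 5: [11, 17].

χ(G) = 5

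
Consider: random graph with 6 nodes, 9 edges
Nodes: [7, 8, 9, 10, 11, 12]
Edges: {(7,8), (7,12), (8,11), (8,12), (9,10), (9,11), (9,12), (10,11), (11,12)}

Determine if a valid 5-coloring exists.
Yes, G is 5-colorable

A valid 5-coloring: color 1: [10, 12]; color 2: [7, 11]; color 3: [8, 9].
(χ(G) = 3 ≤ 5.)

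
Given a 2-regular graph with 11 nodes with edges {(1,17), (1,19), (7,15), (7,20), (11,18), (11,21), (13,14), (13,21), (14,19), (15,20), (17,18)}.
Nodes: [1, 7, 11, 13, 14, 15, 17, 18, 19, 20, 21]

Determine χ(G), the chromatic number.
χ(G) = 3

Clique number ω(G) = 3 (lower bound: χ ≥ ω).
The clique on [7, 15, 20] has size 3, forcing χ ≥ 3, and the coloring below uses 3 colors, so χ(G) = 3.
A valid 3-coloring: color 1: [11, 13, 15, 17, 19]; color 2: [1, 7, 14, 18, 21]; color 3: [20].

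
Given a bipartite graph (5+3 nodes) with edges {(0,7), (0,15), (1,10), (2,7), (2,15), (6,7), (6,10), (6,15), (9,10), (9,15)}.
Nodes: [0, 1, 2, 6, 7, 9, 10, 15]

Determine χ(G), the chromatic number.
χ(G) = 2

Clique number ω(G) = 2 (lower bound: χ ≥ ω).
The graph is bipartite (no odd cycle), so 2 colors suffice: χ(G) = 2.
A valid 2-coloring: color 1: [7, 10, 15]; color 2: [0, 1, 2, 6, 9].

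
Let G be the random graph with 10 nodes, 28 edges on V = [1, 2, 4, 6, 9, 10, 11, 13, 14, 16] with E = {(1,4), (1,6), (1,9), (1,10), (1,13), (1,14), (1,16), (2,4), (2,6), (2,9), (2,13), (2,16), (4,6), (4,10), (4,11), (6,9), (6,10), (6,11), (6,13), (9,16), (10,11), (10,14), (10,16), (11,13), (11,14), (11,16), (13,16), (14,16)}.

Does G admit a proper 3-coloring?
No, G is not 3-colorable

The clique on vertices [1, 10, 14, 16] has size 4 > 3, so it alone needs 4 colors.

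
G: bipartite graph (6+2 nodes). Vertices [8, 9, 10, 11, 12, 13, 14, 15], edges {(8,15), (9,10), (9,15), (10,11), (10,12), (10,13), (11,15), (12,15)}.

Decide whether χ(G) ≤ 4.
Yes, G is 4-colorable

A valid 4-coloring: color 1: [10, 14, 15]; color 2: [8, 9, 11, 12, 13].
(χ(G) = 2 ≤ 4.)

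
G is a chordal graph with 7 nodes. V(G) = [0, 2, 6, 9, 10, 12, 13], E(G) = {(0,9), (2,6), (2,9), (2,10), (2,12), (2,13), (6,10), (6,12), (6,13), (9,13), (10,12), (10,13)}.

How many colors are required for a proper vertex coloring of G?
Clique number ω(G) = 4 (lower bound: χ ≥ ω).
The clique on [2, 6, 10, 12] has size 4, forcing χ ≥ 4, and the coloring below uses 4 colors, so χ(G) = 4.
A valid 4-coloring: color 1: [0, 2]; color 2: [6, 9]; color 3: [10]; color 4: [12, 13].

χ(G) = 4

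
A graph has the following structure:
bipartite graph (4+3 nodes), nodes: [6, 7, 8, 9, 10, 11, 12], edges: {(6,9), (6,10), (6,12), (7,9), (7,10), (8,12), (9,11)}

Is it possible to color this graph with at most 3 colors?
Yes, G is 3-colorable

A valid 3-coloring: color 1: [6, 7, 8, 11]; color 2: [9, 10, 12].
(χ(G) = 2 ≤ 3.)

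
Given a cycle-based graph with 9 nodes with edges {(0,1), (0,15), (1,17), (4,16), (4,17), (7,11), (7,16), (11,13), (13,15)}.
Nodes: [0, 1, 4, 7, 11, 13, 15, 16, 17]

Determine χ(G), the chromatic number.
Clique number ω(G) = 2 (lower bound: χ ≥ ω).
Odd cycle [1, 17, 4, 16, 7, 11, 13, 15, 0] needs 3 colors (χ ≥ 3).
The coloring below uses 3 colors, so χ(G) = 3.
A valid 3-coloring: color 1: [1, 4, 7, 15]; color 2: [0, 11, 16, 17]; color 3: [13].

χ(G) = 3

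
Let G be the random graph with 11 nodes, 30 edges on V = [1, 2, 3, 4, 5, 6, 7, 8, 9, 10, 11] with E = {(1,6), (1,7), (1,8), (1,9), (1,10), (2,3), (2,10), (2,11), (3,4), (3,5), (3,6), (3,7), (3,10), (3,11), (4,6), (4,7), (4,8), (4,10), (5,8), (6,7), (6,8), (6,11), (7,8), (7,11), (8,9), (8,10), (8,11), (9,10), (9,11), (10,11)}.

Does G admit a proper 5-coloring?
A valid 5-coloring: color 1: [3, 8]; color 2: [5, 7, 10]; color 3: [1, 4, 11]; color 4: [2, 6, 9].
(χ(G) = 4 ≤ 5.)

Yes, G is 5-colorable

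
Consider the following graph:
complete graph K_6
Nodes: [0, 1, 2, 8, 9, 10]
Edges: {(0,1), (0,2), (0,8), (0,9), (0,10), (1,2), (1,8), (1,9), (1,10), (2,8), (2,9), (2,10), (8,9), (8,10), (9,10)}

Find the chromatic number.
χ(G) = 6

Clique number ω(G) = 6 (lower bound: χ ≥ ω).
The clique on [0, 1, 2, 8, 9, 10] has size 6, forcing χ ≥ 6, and the coloring below uses 6 colors, so χ(G) = 6.
A valid 6-coloring: color 1: [9]; color 2: [2]; color 3: [1]; color 4: [8]; color 5: [0]; color 6: [10].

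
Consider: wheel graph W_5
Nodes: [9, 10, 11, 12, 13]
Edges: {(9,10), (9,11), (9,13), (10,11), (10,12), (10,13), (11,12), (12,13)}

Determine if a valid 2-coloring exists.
No, G is not 2-colorable

The clique on vertices [9, 10, 11] has size 3 > 2, so it alone needs 3 colors.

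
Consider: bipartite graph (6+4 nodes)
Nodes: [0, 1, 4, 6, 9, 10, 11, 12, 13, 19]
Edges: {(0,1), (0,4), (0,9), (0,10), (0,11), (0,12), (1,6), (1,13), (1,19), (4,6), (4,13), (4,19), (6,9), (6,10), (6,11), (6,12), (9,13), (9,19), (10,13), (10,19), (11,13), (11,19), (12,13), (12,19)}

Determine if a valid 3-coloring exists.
Yes, G is 3-colorable

A valid 3-coloring: color 1: [0, 6, 13, 19]; color 2: [1, 4, 9, 10, 11, 12].
(χ(G) = 2 ≤ 3.)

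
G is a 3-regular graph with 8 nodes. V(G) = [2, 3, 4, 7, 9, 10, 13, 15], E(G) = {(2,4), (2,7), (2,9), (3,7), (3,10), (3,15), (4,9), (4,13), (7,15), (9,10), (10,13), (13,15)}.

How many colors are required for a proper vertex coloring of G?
χ(G) = 3

Clique number ω(G) = 3 (lower bound: χ ≥ ω).
The clique on [2, 4, 9] has size 3, forcing χ ≥ 3, and the coloring below uses 3 colors, so χ(G) = 3.
A valid 3-coloring: color 1: [3, 9, 13]; color 2: [4, 7, 10]; color 3: [2, 15].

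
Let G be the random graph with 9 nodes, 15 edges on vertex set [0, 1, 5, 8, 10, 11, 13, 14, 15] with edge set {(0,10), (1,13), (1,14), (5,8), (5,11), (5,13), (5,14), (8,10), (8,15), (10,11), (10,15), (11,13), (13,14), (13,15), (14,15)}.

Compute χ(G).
χ(G) = 3

Clique number ω(G) = 3 (lower bound: χ ≥ ω).
The clique on [8, 10, 15] has size 3, forcing χ ≥ 3, and the coloring below uses 3 colors, so χ(G) = 3.
A valid 3-coloring: color 1: [10, 13]; color 2: [0, 1, 5, 15]; color 3: [8, 11, 14].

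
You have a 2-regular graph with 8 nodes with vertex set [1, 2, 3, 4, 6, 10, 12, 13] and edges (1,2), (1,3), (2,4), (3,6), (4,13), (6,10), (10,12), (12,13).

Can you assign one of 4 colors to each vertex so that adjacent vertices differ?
Yes, G is 4-colorable

A valid 4-coloring: color 1: [2, 3, 10, 13]; color 2: [1, 4, 6, 12].
(χ(G) = 2 ≤ 4.)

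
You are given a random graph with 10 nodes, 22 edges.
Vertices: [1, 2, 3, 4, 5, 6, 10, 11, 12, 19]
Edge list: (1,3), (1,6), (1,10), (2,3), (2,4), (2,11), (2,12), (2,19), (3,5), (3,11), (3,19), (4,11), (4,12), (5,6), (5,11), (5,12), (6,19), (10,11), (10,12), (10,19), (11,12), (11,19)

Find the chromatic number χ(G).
χ(G) = 4

Clique number ω(G) = 4 (lower bound: χ ≥ ω).
The clique on [2, 3, 11, 19] has size 4, forcing χ ≥ 4, and the coloring below uses 4 colors, so χ(G) = 4.
A valid 4-coloring: color 1: [6, 11]; color 2: [1, 2, 5]; color 3: [12, 19]; color 4: [3, 4, 10].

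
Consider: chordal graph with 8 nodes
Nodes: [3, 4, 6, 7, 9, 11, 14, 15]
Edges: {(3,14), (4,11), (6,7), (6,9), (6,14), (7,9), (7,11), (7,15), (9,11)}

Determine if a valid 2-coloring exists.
The clique on vertices [7, 9, 11] has size 3 > 2, so it alone needs 3 colors.

No, G is not 2-colorable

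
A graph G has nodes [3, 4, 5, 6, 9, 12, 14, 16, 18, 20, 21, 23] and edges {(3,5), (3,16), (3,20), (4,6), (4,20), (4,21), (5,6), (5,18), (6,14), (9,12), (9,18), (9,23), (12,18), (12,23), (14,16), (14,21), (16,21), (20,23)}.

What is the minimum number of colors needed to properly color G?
χ(G) = 3

Clique number ω(G) = 3 (lower bound: χ ≥ ω).
The clique on [9, 12, 18] has size 3, forcing χ ≥ 3, and the coloring below uses 3 colors, so χ(G) = 3.
A valid 3-coloring: color 1: [3, 6, 18, 21, 23]; color 2: [5, 12, 14, 20]; color 3: [4, 9, 16].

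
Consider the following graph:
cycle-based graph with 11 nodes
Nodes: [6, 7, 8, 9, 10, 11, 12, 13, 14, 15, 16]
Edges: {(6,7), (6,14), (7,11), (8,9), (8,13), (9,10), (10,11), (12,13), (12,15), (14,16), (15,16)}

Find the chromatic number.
χ(G) = 3

Clique number ω(G) = 2 (lower bound: χ ≥ ω).
Odd cycle [14, 16, 15, 12, 13, 8, 9, 10, 11, 7, 6] needs 3 colors (χ ≥ 3).
The coloring below uses 3 colors, so χ(G) = 3.
A valid 3-coloring: color 1: [7, 9, 13, 14, 15]; color 2: [6, 8, 10, 12, 16]; color 3: [11].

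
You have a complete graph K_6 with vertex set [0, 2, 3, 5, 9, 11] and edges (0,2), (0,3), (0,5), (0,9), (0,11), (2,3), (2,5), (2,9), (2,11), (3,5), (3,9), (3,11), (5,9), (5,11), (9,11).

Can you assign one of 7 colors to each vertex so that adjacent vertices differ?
Yes, G is 7-colorable

A valid 7-coloring: color 1: [3]; color 2: [2]; color 3: [5]; color 4: [11]; color 5: [0]; color 6: [9].
(χ(G) = 6 ≤ 7.)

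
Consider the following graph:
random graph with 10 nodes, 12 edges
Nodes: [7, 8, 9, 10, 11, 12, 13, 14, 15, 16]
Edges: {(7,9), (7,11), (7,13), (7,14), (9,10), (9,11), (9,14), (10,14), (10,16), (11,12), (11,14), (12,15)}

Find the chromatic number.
Clique number ω(G) = 4 (lower bound: χ ≥ ω).
The clique on [7, 9, 11, 14] has size 4, forcing χ ≥ 4, and the coloring below uses 4 colors, so χ(G) = 4.
A valid 4-coloring: color 1: [7, 8, 10, 12]; color 2: [9, 13, 15, 16]; color 3: [11]; color 4: [14].

χ(G) = 4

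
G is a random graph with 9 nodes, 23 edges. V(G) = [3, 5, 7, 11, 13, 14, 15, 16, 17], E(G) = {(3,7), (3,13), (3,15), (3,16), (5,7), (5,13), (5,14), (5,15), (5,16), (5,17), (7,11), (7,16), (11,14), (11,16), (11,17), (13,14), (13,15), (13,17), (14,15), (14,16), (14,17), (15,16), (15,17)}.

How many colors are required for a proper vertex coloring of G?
χ(G) = 5

Clique number ω(G) = 5 (lower bound: χ ≥ ω).
The clique on [5, 13, 14, 15, 17] has size 5, forcing χ ≥ 5, and the coloring below uses 5 colors, so χ(G) = 5.
A valid 5-coloring: color 1: [3, 5, 11]; color 2: [13, 16]; color 3: [7, 14]; color 4: [15]; color 5: [17].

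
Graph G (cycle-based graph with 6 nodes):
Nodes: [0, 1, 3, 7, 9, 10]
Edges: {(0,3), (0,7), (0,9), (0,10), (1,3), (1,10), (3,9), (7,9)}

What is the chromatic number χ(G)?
Clique number ω(G) = 3 (lower bound: χ ≥ ω).
The clique on [0, 3, 9] has size 3, forcing χ ≥ 3, and the coloring below uses 3 colors, so χ(G) = 3.
A valid 3-coloring: color 1: [0, 1]; color 2: [3, 7, 10]; color 3: [9].

χ(G) = 3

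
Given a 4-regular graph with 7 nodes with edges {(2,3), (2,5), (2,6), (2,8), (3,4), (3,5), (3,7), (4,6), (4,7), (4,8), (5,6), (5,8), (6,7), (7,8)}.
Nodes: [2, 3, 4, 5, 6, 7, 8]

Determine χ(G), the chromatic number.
Clique number ω(G) = 3 (lower bound: χ ≥ ω).
The clique on [2, 5, 8] has size 3, forcing χ ≥ 3, and the coloring below uses 3 colors, so χ(G) = 3.
A valid 3-coloring: color 1: [3, 6, 8]; color 2: [4, 5]; color 3: [2, 7].

χ(G) = 3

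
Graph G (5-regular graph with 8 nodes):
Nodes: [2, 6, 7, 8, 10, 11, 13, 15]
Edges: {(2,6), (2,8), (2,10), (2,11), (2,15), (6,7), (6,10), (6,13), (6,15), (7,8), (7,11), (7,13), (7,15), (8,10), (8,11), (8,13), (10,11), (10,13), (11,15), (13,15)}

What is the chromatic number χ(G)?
Clique number ω(G) = 4 (lower bound: χ ≥ ω).
The clique on [2, 8, 10, 11] has size 4, forcing χ ≥ 4, and the coloring below uses 4 colors, so χ(G) = 4.
A valid 4-coloring: color 1: [10, 15]; color 2: [2, 7]; color 3: [6, 8]; color 4: [11, 13].

χ(G) = 4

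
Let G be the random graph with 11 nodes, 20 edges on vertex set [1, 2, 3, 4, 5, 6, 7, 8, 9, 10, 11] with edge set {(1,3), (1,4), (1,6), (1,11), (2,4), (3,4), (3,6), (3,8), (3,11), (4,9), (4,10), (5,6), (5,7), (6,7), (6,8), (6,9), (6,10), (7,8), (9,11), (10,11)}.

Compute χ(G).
Clique number ω(G) = 3 (lower bound: χ ≥ ω).
The clique on [1, 3, 11] has size 3, forcing χ ≥ 3, and the coloring below uses 3 colors, so χ(G) = 3.
A valid 3-coloring: color 1: [4, 6, 11]; color 2: [2, 3, 7, 9, 10]; color 3: [1, 5, 8].

χ(G) = 3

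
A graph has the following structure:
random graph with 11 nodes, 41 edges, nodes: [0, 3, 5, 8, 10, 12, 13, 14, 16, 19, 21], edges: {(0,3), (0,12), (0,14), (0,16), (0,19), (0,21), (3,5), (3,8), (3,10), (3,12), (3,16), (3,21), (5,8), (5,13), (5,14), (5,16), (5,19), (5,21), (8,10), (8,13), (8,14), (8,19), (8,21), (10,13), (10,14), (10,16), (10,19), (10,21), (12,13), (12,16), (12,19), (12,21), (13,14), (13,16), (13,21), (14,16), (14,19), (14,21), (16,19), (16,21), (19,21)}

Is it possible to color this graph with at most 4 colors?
The clique on vertices [8, 10, 14, 19, 21] has size 5 > 4, so it alone needs 5 colors.

No, G is not 4-colorable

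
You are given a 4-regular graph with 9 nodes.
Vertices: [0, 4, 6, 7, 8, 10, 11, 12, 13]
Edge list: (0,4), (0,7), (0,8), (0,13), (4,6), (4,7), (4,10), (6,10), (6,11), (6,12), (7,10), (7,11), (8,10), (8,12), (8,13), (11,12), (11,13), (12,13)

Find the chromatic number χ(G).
Clique number ω(G) = 3 (lower bound: χ ≥ ω).
The clique on [0, 8, 13] has size 3, forcing χ ≥ 3, and the coloring below uses 3 colors, so χ(G) = 3.
A valid 3-coloring: color 1: [6, 7, 13]; color 2: [4, 8, 11]; color 3: [0, 10, 12].

χ(G) = 3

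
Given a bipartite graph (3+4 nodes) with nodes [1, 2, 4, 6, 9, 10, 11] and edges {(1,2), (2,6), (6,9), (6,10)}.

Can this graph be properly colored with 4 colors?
A valid 4-coloring: color 1: [1, 4, 6, 11]; color 2: [2, 9, 10].
(χ(G) = 2 ≤ 4.)

Yes, G is 4-colorable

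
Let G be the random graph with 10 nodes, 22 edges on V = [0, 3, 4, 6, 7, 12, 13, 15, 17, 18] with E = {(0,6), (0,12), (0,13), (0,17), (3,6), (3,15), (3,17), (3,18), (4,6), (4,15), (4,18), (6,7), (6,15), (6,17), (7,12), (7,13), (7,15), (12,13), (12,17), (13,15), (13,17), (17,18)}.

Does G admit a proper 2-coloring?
The clique on vertices [0, 12, 13, 17] has size 4 > 2, so it alone needs 4 colors.

No, G is not 2-colorable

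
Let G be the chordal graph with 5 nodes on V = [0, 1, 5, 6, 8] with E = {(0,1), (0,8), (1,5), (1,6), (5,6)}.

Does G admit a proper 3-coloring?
A valid 3-coloring: color 1: [1, 8]; color 2: [0, 5]; color 3: [6].
(χ(G) = 3 ≤ 3.)

Yes, G is 3-colorable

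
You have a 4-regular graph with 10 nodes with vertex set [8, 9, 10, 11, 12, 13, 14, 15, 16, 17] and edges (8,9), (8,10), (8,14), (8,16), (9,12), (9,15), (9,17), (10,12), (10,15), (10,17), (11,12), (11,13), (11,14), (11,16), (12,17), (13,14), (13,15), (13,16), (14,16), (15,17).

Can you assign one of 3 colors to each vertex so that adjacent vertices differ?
The clique on vertices [11, 13, 14, 16] has size 4 > 3, so it alone needs 4 colors.

No, G is not 3-colorable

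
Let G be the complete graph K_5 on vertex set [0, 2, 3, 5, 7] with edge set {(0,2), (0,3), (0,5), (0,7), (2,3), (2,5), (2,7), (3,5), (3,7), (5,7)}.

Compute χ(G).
χ(G) = 5

Clique number ω(G) = 5 (lower bound: χ ≥ ω).
The clique on [0, 2, 3, 5, 7] has size 5, forcing χ ≥ 5, and the coloring below uses 5 colors, so χ(G) = 5.
A valid 5-coloring: color 1: [5]; color 2: [7]; color 3: [2]; color 4: [0]; color 5: [3].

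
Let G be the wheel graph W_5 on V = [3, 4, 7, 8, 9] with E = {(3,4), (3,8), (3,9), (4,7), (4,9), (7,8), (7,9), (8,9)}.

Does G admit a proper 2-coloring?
No, G is not 2-colorable

The clique on vertices [3, 8, 9] has size 3 > 2, so it alone needs 3 colors.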